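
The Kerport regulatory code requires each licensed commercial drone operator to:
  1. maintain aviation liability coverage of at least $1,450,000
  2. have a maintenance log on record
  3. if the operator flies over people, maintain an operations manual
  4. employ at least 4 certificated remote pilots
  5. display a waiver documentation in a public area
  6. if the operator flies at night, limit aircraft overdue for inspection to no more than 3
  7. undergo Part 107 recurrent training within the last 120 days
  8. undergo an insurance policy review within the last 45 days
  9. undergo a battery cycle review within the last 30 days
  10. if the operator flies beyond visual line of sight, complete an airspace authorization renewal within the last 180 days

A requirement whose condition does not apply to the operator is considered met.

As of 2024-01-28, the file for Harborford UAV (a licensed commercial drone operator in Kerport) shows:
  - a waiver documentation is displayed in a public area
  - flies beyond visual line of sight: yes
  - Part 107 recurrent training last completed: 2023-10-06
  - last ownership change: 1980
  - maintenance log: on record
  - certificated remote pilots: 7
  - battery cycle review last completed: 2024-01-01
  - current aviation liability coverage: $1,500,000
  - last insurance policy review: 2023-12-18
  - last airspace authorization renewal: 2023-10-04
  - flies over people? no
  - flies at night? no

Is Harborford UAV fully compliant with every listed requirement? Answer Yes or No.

Yes

1. aviation liability coverage $1,500,000 ≥ $1,450,000 → met
2. maintenance log present → met
3. condition 'flies over people' does not hold → requirement n/a → met
4. certificated remote pilots 7 ≥ 4 → met
5. waiver documentation present → met
6. condition 'flies at night' does not hold → requirement n/a → met
7. Part 107 recurrent training 114 days ago vs limit 120 → met
8. insurance policy review 41 days ago vs limit 45 → met
9. battery cycle review 27 days ago vs limit 30 → met
10. condition 'flies beyond visual line of sight' holds; airspace authorization renewal 116 days ago vs limit 180 → met
All met.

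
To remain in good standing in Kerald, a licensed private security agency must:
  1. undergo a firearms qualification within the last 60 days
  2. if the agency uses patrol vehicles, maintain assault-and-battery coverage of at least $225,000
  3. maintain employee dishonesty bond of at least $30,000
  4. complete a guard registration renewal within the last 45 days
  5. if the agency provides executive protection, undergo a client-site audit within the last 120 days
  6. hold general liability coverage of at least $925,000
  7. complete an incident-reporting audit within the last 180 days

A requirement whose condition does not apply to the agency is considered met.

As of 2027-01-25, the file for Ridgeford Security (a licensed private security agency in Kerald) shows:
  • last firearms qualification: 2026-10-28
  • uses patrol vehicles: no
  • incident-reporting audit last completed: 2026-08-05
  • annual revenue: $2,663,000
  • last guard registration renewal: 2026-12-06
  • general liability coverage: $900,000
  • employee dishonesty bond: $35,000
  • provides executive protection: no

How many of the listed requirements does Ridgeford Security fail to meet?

1. firearms qualification 89 days ago vs limit 60 → not met
2. condition 'uses patrol vehicles' does not hold → requirement n/a → met
3. employee dishonesty bond $35,000 ≥ $30,000 → met
4. guard registration renewal 50 days ago vs limit 45 → not met
5. condition 'provides executive protection' does not hold → requirement n/a → met
6. general liability coverage $900,000 < $925,000 → not met
7. incident-reporting audit 173 days ago vs limit 180 → met
Not met: 3 of 7

3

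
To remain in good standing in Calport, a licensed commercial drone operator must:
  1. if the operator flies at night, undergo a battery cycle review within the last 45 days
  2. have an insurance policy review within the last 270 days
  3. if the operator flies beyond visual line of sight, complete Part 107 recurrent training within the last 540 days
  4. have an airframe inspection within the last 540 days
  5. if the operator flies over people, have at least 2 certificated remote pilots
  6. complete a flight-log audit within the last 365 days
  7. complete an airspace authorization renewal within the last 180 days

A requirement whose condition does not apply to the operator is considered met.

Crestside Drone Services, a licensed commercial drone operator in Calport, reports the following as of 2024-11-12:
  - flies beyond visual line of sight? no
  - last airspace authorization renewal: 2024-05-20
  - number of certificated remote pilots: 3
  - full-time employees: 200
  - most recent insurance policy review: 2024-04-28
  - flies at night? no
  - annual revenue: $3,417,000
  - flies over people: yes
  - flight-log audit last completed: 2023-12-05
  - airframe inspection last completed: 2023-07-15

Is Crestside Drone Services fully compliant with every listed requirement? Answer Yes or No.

Yes

1. condition 'flies at night' does not hold → requirement n/a → met
2. insurance policy review 198 days ago vs limit 270 → met
3. condition 'flies beyond visual line of sight' does not hold → requirement n/a → met
4. airframe inspection 486 days ago vs limit 540 → met
5. condition 'flies over people' holds; certificated remote pilots 3 ≥ 2 → met
6. flight-log audit 343 days ago vs limit 365 → met
7. airspace authorization renewal 176 days ago vs limit 180 → met
All met.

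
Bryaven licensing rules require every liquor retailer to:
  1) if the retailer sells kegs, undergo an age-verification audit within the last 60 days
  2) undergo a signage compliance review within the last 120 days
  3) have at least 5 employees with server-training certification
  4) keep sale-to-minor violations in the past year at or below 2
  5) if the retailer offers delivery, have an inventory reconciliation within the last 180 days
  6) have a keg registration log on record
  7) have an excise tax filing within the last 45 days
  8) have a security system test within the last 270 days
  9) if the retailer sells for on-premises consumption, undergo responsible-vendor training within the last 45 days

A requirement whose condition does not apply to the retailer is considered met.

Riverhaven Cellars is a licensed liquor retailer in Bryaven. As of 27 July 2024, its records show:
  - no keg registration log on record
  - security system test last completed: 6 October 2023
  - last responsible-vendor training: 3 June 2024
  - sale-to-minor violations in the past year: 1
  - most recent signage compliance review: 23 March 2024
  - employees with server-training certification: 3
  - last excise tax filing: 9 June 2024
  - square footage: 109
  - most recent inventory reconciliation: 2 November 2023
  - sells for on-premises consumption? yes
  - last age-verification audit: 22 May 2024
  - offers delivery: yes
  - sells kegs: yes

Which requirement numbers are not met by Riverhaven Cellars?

1. condition 'sells kegs' holds; age-verification audit 66 days ago vs limit 60 → not met
2. signage compliance review 126 days ago vs limit 120 → not met
3. employees with server-training certification 3 < 5 → not met
4. sale-to-minor violations in the past year 1 ≤ 2 → met
5. condition 'offers delivery' holds; inventory reconciliation 268 days ago vs limit 180 → not met
6. keg registration log absent → not met
7. excise tax filing 48 days ago vs limit 45 → not met
8. security system test 295 days ago vs limit 270 → not met
9. condition 'sells for on-premises consumption' holds; responsible-vendor training 54 days ago vs limit 45 → not met
Not met: 1, 2, 3, 5, 6, 7, 8, 9

1, 2, 3, 5, 6, 7, 8, 9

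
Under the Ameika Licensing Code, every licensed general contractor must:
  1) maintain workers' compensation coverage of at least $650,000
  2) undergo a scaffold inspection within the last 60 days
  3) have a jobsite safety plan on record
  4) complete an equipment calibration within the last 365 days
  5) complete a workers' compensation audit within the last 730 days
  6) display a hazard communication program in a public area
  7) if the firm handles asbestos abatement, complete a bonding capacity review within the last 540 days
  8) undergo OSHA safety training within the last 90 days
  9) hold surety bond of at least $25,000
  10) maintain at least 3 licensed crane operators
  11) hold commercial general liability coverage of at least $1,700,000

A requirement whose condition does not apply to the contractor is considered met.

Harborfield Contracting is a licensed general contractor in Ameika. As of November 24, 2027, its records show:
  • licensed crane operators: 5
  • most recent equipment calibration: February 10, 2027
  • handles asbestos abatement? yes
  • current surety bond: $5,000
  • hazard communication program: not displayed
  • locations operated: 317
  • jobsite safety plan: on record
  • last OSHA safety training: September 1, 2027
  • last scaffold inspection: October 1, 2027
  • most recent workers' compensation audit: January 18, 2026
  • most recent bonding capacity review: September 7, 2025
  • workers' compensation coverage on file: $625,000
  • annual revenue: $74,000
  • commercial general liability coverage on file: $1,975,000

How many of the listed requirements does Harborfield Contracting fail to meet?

1. workers' compensation coverage $625,000 < $650,000 → not met
2. scaffold inspection 54 days ago vs limit 60 → met
3. jobsite safety plan present → met
4. equipment calibration 287 days ago vs limit 365 → met
5. workers' compensation audit 675 days ago vs limit 730 → met
6. hazard communication program absent → not met
7. condition 'handles asbestos abatement' holds; bonding capacity review 808 days ago vs limit 540 → not met
8. OSHA safety training 84 days ago vs limit 90 → met
9. surety bond $5,000 < $25,000 → not met
10. licensed crane operators 5 ≥ 3 → met
11. commercial general liability coverage $1,975,000 ≥ $1,700,000 → met
Not met: 4 of 11

4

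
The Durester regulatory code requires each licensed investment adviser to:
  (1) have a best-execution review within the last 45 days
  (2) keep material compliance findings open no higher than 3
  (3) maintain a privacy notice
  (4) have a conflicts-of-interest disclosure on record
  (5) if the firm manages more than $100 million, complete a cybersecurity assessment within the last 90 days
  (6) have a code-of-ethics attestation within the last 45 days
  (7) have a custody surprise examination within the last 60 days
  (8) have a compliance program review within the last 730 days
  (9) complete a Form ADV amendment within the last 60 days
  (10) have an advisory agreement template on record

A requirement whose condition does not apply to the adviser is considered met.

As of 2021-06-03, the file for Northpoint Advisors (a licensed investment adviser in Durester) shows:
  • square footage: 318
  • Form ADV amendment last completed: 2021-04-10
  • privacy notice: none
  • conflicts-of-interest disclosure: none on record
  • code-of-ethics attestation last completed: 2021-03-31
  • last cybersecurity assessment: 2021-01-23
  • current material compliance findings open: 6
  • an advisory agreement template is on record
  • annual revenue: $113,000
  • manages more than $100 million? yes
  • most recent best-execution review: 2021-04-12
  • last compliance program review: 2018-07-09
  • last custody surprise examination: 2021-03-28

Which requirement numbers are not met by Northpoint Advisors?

1, 2, 3, 4, 5, 6, 7, 8

1. best-execution review 52 days ago vs limit 45 → not met
2. material compliance findings open 6 > 3 → not met
3. privacy notice absent → not met
4. conflicts-of-interest disclosure absent → not met
5. condition 'manages more than $100 million' holds; cybersecurity assessment 131 days ago vs limit 90 → not met
6. code-of-ethics attestation 64 days ago vs limit 45 → not met
7. custody surprise examination 67 days ago vs limit 60 → not met
8. compliance program review 1060 days ago vs limit 730 → not met
9. Form ADV amendment 54 days ago vs limit 60 → met
10. advisory agreement template present → met
Not met: 1, 2, 3, 4, 5, 6, 7, 8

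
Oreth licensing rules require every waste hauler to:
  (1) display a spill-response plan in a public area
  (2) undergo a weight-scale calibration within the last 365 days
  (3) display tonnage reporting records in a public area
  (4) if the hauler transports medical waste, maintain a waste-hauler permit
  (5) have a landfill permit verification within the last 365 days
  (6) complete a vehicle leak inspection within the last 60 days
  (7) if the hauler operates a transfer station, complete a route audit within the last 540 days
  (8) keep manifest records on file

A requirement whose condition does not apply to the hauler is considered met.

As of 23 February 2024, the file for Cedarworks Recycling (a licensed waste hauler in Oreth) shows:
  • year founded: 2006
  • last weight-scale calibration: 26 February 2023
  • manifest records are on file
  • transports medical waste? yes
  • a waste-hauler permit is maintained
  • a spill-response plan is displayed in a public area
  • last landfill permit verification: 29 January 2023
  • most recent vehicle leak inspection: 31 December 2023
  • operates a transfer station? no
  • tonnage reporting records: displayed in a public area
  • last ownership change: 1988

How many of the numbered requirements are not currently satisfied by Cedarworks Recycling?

1

1. spill-response plan present → met
2. weight-scale calibration 362 days ago vs limit 365 → met
3. tonnage reporting records present → met
4. condition 'transports medical waste' holds; waste-hauler permit present → met
5. landfill permit verification 390 days ago vs limit 365 → not met
6. vehicle leak inspection 54 days ago vs limit 60 → met
7. condition 'operates a transfer station' does not hold → requirement n/a → met
8. manifest records present → met
Not met: 1 of 8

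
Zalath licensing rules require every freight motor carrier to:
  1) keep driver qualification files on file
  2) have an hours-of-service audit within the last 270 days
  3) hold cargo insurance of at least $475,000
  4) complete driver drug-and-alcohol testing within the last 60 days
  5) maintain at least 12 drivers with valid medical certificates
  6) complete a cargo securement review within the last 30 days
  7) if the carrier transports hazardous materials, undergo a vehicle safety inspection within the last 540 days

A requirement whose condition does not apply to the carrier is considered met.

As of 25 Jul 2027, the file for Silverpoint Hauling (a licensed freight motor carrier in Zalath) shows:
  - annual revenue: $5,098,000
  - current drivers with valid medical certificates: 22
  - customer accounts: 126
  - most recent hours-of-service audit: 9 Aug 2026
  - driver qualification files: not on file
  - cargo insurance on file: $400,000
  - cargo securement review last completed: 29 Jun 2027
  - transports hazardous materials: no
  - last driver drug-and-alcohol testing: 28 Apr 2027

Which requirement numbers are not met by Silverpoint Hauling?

1. driver qualification files absent → not met
2. hours-of-service audit 350 days ago vs limit 270 → not met
3. cargo insurance $400,000 < $475,000 → not met
4. driver drug-and-alcohol testing 88 days ago vs limit 60 → not met
5. drivers with valid medical certificates 22 ≥ 12 → met
6. cargo securement review 26 days ago vs limit 30 → met
7. condition 'transports hazardous materials' does not hold → requirement n/a → met
Not met: 1, 2, 3, 4

1, 2, 3, 4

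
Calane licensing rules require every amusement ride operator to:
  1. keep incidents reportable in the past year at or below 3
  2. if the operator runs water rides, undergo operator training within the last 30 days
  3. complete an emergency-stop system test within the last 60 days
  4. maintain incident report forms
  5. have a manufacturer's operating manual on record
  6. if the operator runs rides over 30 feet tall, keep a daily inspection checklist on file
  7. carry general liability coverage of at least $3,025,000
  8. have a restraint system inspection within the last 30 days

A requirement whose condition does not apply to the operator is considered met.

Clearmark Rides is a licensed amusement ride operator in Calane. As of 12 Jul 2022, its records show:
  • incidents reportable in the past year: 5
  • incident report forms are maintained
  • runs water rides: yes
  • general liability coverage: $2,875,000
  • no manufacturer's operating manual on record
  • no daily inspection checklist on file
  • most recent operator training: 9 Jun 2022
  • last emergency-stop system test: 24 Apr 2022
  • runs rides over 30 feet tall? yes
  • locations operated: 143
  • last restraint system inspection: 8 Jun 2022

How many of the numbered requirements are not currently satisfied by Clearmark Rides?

7

1. incidents reportable in the past year 5 > 3 → not met
2. condition 'runs water rides' holds; operator training 33 days ago vs limit 30 → not met
3. emergency-stop system test 79 days ago vs limit 60 → not met
4. incident report forms present → met
5. manufacturer's operating manual absent → not met
6. condition 'runs rides over 30 feet tall' holds; daily inspection checklist absent → not met
7. general liability coverage $2,875,000 < $3,025,000 → not met
8. restraint system inspection 34 days ago vs limit 30 → not met
Not met: 7 of 8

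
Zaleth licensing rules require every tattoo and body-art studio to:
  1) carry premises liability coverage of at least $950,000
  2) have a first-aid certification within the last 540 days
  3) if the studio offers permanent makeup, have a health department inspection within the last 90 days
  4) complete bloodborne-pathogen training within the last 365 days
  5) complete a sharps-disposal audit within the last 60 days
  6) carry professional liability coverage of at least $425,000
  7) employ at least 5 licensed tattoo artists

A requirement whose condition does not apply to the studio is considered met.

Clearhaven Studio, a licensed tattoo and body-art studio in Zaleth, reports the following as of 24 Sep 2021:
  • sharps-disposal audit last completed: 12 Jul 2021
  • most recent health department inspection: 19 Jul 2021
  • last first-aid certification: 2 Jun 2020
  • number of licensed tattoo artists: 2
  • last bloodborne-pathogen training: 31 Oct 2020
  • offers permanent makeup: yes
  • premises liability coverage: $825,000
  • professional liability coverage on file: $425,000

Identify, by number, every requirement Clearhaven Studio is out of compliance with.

1, 5, 7

1. premises liability coverage $825,000 < $950,000 → not met
2. first-aid certification 479 days ago vs limit 540 → met
3. condition 'offers permanent makeup' holds; health department inspection 67 days ago vs limit 90 → met
4. bloodborne-pathogen training 328 days ago vs limit 365 → met
5. sharps-disposal audit 74 days ago vs limit 60 → not met
6. professional liability coverage $425,000 ≥ $425,000 → met
7. licensed tattoo artists 2 < 5 → not met
Not met: 1, 5, 7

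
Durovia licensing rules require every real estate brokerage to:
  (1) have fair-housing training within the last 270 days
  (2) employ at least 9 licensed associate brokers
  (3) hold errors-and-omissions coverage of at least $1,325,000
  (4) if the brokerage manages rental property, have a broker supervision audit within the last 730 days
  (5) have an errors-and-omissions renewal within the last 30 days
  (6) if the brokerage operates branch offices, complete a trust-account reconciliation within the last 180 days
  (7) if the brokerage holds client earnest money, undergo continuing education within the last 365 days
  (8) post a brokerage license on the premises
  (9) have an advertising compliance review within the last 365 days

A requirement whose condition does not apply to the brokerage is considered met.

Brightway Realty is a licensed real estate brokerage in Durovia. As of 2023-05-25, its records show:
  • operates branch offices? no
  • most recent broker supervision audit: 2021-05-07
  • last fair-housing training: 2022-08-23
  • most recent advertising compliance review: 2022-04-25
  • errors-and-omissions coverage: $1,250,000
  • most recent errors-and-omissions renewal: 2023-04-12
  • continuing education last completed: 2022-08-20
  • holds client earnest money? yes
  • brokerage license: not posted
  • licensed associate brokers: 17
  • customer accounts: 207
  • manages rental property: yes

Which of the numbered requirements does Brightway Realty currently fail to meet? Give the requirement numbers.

1, 3, 4, 5, 8, 9

1. fair-housing training 275 days ago vs limit 270 → not met
2. licensed associate brokers 17 ≥ 9 → met
3. errors-and-omissions coverage $1,250,000 < $1,325,000 → not met
4. condition 'manages rental property' holds; broker supervision audit 748 days ago vs limit 730 → not met
5. errors-and-omissions renewal 43 days ago vs limit 30 → not met
6. condition 'operates branch offices' does not hold → requirement n/a → met
7. condition 'holds client earnest money' holds; continuing education 278 days ago vs limit 365 → met
8. brokerage license absent → not met
9. advertising compliance review 395 days ago vs limit 365 → not met
Not met: 1, 3, 4, 5, 8, 9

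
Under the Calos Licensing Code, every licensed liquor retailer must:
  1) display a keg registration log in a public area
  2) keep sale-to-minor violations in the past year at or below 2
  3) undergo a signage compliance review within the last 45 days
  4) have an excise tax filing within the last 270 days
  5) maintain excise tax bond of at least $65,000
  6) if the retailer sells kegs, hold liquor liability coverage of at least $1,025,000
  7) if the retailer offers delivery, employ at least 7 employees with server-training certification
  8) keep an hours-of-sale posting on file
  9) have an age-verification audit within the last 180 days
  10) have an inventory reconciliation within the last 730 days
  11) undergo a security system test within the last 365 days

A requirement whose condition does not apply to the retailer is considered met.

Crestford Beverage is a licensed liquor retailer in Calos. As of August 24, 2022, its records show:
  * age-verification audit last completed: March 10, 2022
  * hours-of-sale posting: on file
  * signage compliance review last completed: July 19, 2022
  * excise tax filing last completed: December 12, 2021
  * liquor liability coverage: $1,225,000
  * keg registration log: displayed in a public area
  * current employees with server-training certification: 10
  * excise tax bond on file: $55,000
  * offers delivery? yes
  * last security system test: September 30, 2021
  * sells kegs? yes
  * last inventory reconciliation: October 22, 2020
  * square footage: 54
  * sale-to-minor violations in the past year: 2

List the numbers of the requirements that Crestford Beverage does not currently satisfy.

5

1. keg registration log present → met
2. sale-to-minor violations in the past year 2 ≤ 2 → met
3. signage compliance review 36 days ago vs limit 45 → met
4. excise tax filing 255 days ago vs limit 270 → met
5. excise tax bond $55,000 < $65,000 → not met
6. condition 'sells kegs' holds; liquor liability coverage $1,225,000 ≥ $1,025,000 → met
7. condition 'offers delivery' holds; employees with server-training certification 10 ≥ 7 → met
8. hours-of-sale posting present → met
9. age-verification audit 167 days ago vs limit 180 → met
10. inventory reconciliation 671 days ago vs limit 730 → met
11. security system test 328 days ago vs limit 365 → met
Not met: 5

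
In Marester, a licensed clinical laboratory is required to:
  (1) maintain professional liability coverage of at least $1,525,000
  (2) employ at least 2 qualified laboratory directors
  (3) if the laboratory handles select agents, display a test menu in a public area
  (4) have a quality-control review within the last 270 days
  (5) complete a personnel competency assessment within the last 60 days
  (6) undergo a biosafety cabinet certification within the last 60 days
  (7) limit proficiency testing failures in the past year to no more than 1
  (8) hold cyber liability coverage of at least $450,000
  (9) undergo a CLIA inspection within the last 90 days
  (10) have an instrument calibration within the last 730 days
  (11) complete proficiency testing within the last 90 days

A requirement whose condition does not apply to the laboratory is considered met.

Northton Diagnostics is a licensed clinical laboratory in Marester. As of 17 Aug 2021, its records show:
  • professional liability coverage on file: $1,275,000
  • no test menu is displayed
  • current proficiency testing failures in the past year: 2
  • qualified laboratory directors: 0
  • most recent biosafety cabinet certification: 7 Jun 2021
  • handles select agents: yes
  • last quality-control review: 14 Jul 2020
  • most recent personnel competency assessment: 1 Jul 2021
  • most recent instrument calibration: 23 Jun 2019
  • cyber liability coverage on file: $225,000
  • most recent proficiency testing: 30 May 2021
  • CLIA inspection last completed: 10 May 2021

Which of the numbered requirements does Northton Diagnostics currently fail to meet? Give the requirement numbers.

1, 2, 3, 4, 6, 7, 8, 9, 10

1. professional liability coverage $1,275,000 < $1,525,000 → not met
2. qualified laboratory directors 0 < 2 → not met
3. condition 'handles select agents' holds; test menu absent → not met
4. quality-control review 399 days ago vs limit 270 → not met
5. personnel competency assessment 47 days ago vs limit 60 → met
6. biosafety cabinet certification 71 days ago vs limit 60 → not met
7. proficiency testing failures in the past year 2 > 1 → not met
8. cyber liability coverage $225,000 < $450,000 → not met
9. CLIA inspection 99 days ago vs limit 90 → not met
10. instrument calibration 786 days ago vs limit 730 → not met
11. proficiency testing 79 days ago vs limit 90 → met
Not met: 1, 2, 3, 4, 6, 7, 8, 9, 10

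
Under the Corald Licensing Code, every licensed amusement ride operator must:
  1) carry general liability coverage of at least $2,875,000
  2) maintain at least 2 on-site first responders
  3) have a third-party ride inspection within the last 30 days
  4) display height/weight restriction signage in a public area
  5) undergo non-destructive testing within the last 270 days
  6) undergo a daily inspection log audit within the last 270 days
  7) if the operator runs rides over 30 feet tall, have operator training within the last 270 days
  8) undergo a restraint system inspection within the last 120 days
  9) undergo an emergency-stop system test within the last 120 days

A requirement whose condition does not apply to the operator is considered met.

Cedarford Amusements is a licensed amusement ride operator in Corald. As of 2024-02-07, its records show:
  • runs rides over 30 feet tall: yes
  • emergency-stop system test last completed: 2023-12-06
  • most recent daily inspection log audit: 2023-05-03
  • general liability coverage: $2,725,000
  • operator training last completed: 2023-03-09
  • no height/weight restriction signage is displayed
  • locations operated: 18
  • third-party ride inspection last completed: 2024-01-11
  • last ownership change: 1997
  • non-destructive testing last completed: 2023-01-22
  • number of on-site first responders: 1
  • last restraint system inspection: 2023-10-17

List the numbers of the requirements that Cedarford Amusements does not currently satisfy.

1. general liability coverage $2,725,000 < $2,875,000 → not met
2. on-site first responders 1 < 2 → not met
3. third-party ride inspection 27 days ago vs limit 30 → met
4. height/weight restriction signage absent → not met
5. non-destructive testing 381 days ago vs limit 270 → not met
6. daily inspection log audit 280 days ago vs limit 270 → not met
7. condition 'runs rides over 30 feet tall' holds; operator training 335 days ago vs limit 270 → not met
8. restraint system inspection 113 days ago vs limit 120 → met
9. emergency-stop system test 63 days ago vs limit 120 → met
Not met: 1, 2, 4, 5, 6, 7

1, 2, 4, 5, 6, 7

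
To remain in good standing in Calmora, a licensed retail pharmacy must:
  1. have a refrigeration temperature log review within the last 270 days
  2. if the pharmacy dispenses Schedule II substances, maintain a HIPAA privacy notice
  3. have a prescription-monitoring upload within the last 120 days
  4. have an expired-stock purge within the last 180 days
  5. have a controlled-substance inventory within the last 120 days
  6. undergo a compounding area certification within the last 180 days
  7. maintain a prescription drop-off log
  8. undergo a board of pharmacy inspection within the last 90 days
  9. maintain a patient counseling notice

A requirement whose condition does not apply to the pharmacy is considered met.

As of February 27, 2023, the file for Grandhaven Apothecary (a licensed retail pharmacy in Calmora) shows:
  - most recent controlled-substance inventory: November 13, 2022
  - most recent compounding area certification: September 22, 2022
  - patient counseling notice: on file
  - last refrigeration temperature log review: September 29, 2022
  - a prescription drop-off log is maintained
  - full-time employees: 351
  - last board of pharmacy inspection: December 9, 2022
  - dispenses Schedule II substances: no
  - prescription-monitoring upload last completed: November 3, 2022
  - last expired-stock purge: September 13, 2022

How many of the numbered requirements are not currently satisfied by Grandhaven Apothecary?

0

1. refrigeration temperature log review 151 days ago vs limit 270 → met
2. condition 'dispenses Schedule II substances' does not hold → requirement n/a → met
3. prescription-monitoring upload 116 days ago vs limit 120 → met
4. expired-stock purge 167 days ago vs limit 180 → met
5. controlled-substance inventory 106 days ago vs limit 120 → met
6. compounding area certification 158 days ago vs limit 180 → met
7. prescription drop-off log present → met
8. board of pharmacy inspection 80 days ago vs limit 90 → met
9. patient counseling notice present → met
Not met: 0 of 9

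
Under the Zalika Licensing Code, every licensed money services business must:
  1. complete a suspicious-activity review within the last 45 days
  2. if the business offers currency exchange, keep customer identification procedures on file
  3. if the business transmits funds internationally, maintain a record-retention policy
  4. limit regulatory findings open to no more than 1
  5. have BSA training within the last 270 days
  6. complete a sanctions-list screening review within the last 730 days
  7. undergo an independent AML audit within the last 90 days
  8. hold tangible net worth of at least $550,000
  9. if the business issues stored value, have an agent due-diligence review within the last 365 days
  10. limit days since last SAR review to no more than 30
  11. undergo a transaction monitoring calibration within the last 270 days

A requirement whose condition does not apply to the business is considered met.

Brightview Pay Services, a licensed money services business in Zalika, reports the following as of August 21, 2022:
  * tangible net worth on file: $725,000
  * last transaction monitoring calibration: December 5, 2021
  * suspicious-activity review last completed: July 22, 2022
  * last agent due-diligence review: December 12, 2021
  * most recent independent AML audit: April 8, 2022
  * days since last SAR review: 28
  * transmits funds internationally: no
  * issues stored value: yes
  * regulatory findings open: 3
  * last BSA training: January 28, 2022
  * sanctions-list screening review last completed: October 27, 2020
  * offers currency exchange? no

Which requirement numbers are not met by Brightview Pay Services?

1. suspicious-activity review 30 days ago vs limit 45 → met
2. condition 'offers currency exchange' does not hold → requirement n/a → met
3. condition 'transmits funds internationally' does not hold → requirement n/a → met
4. regulatory findings open 3 > 1 → not met
5. BSA training 205 days ago vs limit 270 → met
6. sanctions-list screening review 663 days ago vs limit 730 → met
7. independent AML audit 135 days ago vs limit 90 → not met
8. tangible net worth $725,000 ≥ $550,000 → met
9. condition 'issues stored value' holds; agent due-diligence review 252 days ago vs limit 365 → met
10. days since last SAR review 28 ≤ 30 → met
11. transaction monitoring calibration 259 days ago vs limit 270 → met
Not met: 4, 7

4, 7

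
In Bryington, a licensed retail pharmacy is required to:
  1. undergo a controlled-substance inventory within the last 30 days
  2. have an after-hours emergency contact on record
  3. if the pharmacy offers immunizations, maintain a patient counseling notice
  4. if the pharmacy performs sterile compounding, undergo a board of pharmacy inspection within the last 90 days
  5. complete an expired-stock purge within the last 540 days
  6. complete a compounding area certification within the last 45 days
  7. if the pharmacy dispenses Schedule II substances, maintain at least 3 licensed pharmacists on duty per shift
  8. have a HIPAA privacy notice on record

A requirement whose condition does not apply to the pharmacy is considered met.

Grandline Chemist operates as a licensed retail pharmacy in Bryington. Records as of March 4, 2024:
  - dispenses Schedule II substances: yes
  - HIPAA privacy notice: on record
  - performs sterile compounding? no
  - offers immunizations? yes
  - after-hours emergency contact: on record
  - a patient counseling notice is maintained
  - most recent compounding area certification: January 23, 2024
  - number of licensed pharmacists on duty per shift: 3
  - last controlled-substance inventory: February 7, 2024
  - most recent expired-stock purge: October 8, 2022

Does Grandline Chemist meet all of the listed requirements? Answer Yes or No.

1. controlled-substance inventory 26 days ago vs limit 30 → met
2. after-hours emergency contact present → met
3. condition 'offers immunizations' holds; patient counseling notice present → met
4. condition 'performs sterile compounding' does not hold → requirement n/a → met
5. expired-stock purge 513 days ago vs limit 540 → met
6. compounding area certification 41 days ago vs limit 45 → met
7. condition 'dispenses Schedule II substances' holds; licensed pharmacists on duty per shift 3 ≥ 3 → met
8. HIPAA privacy notice present → met
All met.

Yes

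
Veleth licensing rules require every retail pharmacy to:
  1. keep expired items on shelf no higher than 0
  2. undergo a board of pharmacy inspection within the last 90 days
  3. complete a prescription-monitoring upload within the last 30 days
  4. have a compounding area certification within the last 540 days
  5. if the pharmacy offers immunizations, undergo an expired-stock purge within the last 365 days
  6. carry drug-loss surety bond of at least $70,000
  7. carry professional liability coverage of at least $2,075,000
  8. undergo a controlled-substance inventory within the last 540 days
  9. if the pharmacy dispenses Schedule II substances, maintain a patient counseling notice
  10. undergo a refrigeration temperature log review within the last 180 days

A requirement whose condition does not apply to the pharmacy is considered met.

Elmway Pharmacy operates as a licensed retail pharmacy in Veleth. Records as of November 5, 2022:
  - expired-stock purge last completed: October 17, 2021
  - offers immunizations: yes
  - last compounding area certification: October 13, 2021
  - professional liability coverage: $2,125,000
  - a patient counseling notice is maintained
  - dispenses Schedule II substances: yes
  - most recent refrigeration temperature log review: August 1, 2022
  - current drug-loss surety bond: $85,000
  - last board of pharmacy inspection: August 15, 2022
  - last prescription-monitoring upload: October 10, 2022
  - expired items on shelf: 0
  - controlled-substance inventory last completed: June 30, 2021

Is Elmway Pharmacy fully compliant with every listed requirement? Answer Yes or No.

No

1. expired items on shelf 0 ≤ 0 → met
2. board of pharmacy inspection 82 days ago vs limit 90 → met
3. prescription-monitoring upload 26 days ago vs limit 30 → met
4. compounding area certification 388 days ago vs limit 540 → met
5. condition 'offers immunizations' holds; expired-stock purge 384 days ago vs limit 365 → not met
6. drug-loss surety bond $85,000 ≥ $70,000 → met
7. professional liability coverage $2,125,000 ≥ $2,075,000 → met
8. controlled-substance inventory 493 days ago vs limit 540 → met
9. condition 'dispenses Schedule II substances' holds; patient counseling notice present → met
10. refrigeration temperature log review 96 days ago vs limit 180 → met
Not met: 5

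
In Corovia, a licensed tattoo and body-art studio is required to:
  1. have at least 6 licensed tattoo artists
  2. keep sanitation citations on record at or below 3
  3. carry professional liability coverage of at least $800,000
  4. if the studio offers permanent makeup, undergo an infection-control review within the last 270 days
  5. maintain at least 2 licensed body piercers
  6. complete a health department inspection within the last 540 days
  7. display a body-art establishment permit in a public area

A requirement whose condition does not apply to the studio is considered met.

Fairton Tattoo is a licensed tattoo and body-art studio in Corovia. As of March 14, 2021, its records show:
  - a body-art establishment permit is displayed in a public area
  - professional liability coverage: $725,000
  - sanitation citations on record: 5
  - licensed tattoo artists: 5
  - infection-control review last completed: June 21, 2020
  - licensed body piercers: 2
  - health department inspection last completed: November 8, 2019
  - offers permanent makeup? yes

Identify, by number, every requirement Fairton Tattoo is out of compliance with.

1. licensed tattoo artists 5 < 6 → not met
2. sanitation citations on record 5 > 3 → not met
3. professional liability coverage $725,000 < $800,000 → not met
4. condition 'offers permanent makeup' holds; infection-control review 266 days ago vs limit 270 → met
5. licensed body piercers 2 ≥ 2 → met
6. health department inspection 492 days ago vs limit 540 → met
7. body-art establishment permit present → met
Not met: 1, 2, 3

1, 2, 3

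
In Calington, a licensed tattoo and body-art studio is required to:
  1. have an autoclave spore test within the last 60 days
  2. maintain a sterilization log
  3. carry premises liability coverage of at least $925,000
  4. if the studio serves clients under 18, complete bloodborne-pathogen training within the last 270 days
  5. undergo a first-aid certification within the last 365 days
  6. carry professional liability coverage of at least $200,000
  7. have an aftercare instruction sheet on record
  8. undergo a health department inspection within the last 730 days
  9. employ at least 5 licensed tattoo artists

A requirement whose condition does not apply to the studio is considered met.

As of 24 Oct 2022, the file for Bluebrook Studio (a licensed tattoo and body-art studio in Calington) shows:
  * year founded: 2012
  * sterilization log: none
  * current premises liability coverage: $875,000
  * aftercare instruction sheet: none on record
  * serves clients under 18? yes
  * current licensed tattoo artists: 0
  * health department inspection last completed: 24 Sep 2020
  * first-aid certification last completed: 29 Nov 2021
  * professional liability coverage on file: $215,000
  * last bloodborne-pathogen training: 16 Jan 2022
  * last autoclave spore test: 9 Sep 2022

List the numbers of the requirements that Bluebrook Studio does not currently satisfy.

1. autoclave spore test 45 days ago vs limit 60 → met
2. sterilization log absent → not met
3. premises liability coverage $875,000 < $925,000 → not met
4. condition 'serves clients under 18' holds; bloodborne-pathogen training 281 days ago vs limit 270 → not met
5. first-aid certification 329 days ago vs limit 365 → met
6. professional liability coverage $215,000 ≥ $200,000 → met
7. aftercare instruction sheet absent → not met
8. health department inspection 760 days ago vs limit 730 → not met
9. licensed tattoo artists 0 < 5 → not met
Not met: 2, 3, 4, 7, 8, 9

2, 3, 4, 7, 8, 9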